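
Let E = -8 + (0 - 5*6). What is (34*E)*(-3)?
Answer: 3876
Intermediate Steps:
E = -38 (E = -8 + (0 - 30) = -8 - 30 = -38)
(34*E)*(-3) = (34*(-38))*(-3) = -1292*(-3) = 3876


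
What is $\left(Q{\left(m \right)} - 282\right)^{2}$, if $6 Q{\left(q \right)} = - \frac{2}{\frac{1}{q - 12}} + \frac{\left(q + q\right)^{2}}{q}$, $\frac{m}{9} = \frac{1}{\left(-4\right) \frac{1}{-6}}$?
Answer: $\frac{299209}{4} \approx 74802.0$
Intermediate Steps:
$m = \frac{27}{2}$ ($m = \frac{9}{\left(-4\right) \frac{1}{-6}} = \frac{9}{\left(-4\right) \left(- \frac{1}{6}\right)} = \frac{9}{\frac{2}{3}} = 9 \cdot \frac{3}{2} = \frac{27}{2} \approx 13.5$)
$Q{\left(q \right)} = 4 + \frac{q}{3}$ ($Q{\left(q \right)} = \frac{- \frac{2}{\frac{1}{q - 12}} + \frac{\left(q + q\right)^{2}}{q}}{6} = \frac{- \frac{2}{\frac{1}{-12 + q}} + \frac{\left(2 q\right)^{2}}{q}}{6} = \frac{- 2 \left(-12 + q\right) + \frac{4 q^{2}}{q}}{6} = \frac{\left(24 - 2 q\right) + 4 q}{6} = \frac{24 + 2 q}{6} = 4 + \frac{q}{3}$)
$\left(Q{\left(m \right)} - 282\right)^{2} = \left(\left(4 + \frac{1}{3} \cdot \frac{27}{2}\right) - 282\right)^{2} = \left(\left(4 + \frac{9}{2}\right) - 282\right)^{2} = \left(\frac{17}{2} - 282\right)^{2} = \left(- \frac{547}{2}\right)^{2} = \frac{299209}{4}$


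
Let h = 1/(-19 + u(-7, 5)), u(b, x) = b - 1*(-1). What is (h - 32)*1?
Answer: -801/25 ≈ -32.040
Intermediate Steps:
u(b, x) = 1 + b (u(b, x) = b + 1 = 1 + b)
h = -1/25 (h = 1/(-19 + (1 - 7)) = 1/(-19 - 6) = 1/(-25) = -1/25 ≈ -0.040000)
(h - 32)*1 = (-1/25 - 32)*1 = -801/25*1 = -801/25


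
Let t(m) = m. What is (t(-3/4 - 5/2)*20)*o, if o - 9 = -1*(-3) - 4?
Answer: -520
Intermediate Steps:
o = 8 (o = 9 + (-1*(-3) - 4) = 9 + (3 - 4) = 9 - 1 = 8)
(t(-3/4 - 5/2)*20)*o = ((-3/4 - 5/2)*20)*8 = -13/4*20*8 = -65*8 = -520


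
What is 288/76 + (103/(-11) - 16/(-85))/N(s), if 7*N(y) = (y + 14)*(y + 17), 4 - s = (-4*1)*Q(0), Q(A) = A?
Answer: 3472279/959310 ≈ 3.6196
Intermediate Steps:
s = 4 (s = 4 - (-4*1)*0 = 4 - (-4)*0 = 4 - 1*0 = 4 + 0 = 4)
N(y) = (14 + y)*(17 + y)/7 (N(y) = ((y + 14)*(y + 17))/7 = ((14 + y)*(17 + y))/7 = (14 + y)*(17 + y)/7)
288/76 + (103/(-11) - 16/(-85))/N(s) = 288/76 + (103/(-11) - 16/(-85))/(34 + (⅐)*4² + (31/7)*4) = 288*(1/76) + (103*(-1/11) - 16*(-1/85))/(34 + (⅐)*16 + 124/7) = 72/19 + (-103/11 + 16/85)/(34 + 16/7 + 124/7) = 72/19 - 8579/935/54 = 72/19 - 8579/935*1/54 = 72/19 - 8579/50490 = 3472279/959310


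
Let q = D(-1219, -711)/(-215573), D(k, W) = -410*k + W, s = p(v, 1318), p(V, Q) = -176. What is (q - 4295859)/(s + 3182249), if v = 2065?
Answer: -926071711286/685969022829 ≈ -1.3500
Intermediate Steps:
s = -176
D(k, W) = W - 410*k
q = -499079/215573 (q = (-711 - 410*(-1219))/(-215573) = (-711 + 499790)*(-1/215573) = 499079*(-1/215573) = -499079/215573 ≈ -2.3151)
(q - 4295859)/(s + 3182249) = (-499079/215573 - 4295859)/(-176 + 3182249) = -926071711286/215573/3182073 = -926071711286/215573*1/3182073 = -926071711286/685969022829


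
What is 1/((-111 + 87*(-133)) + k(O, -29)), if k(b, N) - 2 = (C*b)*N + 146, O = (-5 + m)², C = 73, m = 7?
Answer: -1/20002 ≈ -4.9995e-5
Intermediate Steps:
O = 4 (O = (-5 + 7)² = 2² = 4)
k(b, N) = 148 + 73*N*b (k(b, N) = 2 + ((73*b)*N + 146) = 2 + (73*N*b + 146) = 2 + (146 + 73*N*b) = 148 + 73*N*b)
1/((-111 + 87*(-133)) + k(O, -29)) = 1/((-111 + 87*(-133)) + (148 + 73*(-29)*4)) = 1/((-111 - 11571) + (148 - 8468)) = 1/(-11682 - 8320) = 1/(-20002) = -1/20002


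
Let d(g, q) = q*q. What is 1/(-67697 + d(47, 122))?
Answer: -1/52813 ≈ -1.8935e-5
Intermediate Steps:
d(g, q) = q²
1/(-67697 + d(47, 122)) = 1/(-67697 + 122²) = 1/(-67697 + 14884) = 1/(-52813) = -1/52813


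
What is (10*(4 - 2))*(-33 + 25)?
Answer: -160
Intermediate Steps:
(10*(4 - 2))*(-33 + 25) = (10*2)*(-8) = 20*(-8) = -160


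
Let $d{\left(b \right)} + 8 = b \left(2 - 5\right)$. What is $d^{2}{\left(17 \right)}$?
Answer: $3481$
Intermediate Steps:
$d{\left(b \right)} = -8 - 3 b$ ($d{\left(b \right)} = -8 + b \left(2 - 5\right) = -8 + b \left(-3\right) = -8 - 3 b$)
$d^{2}{\left(17 \right)} = \left(-8 - 51\right)^{2} = \left(-59\right)^{2} = 3481$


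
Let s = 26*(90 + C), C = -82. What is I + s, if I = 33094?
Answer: 33302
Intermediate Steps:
s = 208 (s = 26*(90 - 82) = 26*8 = 208)
I + s = 33094 + 208 = 33302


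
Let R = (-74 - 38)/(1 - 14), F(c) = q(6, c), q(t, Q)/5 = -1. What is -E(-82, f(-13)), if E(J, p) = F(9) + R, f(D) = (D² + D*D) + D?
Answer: -47/13 ≈ -3.6154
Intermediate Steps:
f(D) = D + 2*D² (f(D) = (D² + D²) + D = 2*D² + D = D + 2*D²)
q(t, Q) = -5 (q(t, Q) = 5*(-1) = -5)
F(c) = -5
R = 112/13 (R = -112/(-13) = -112*(-1/13) = 112/13 ≈ 8.6154)
E(J, p) = 47/13 (E(J, p) = -5 + 112/13 = 47/13)
-E(-82, f(-13)) = -1*47/13 = -47/13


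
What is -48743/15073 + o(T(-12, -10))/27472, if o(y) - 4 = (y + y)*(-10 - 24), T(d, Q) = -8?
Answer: -332701923/103521364 ≈ -3.2138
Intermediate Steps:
o(y) = 4 - 68*y (o(y) = 4 + (y + y)*(-10 - 24) = 4 + (2*y)*(-34) = 4 - 68*y)
-48743/15073 + o(T(-12, -10))/27472 = -48743/15073 + (4 - 68*(-8))/27472 = -48743*1/15073 + (4 + 544)*(1/27472) = -48743/15073 + 548*(1/27472) = -48743/15073 + 137/6868 = -332701923/103521364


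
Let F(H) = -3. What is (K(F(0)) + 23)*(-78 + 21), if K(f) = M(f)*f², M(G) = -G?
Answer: -2850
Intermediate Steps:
K(f) = -f³ (K(f) = (-f)*f² = -f³)
(K(F(0)) + 23)*(-78 + 21) = (-1*(-3)³ + 23)*(-78 + 21) = (-1*(-27) + 23)*(-57) = (27 + 23)*(-57) = 50*(-57) = -2850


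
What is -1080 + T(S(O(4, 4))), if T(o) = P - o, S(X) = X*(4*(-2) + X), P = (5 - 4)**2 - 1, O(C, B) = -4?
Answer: -1128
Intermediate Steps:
P = 0 (P = 1**2 - 1 = 1 - 1 = 0)
S(X) = X*(-8 + X)
T(o) = -o (T(o) = 0 - o = -o)
-1080 + T(S(O(4, 4))) = -1080 - (-4)*(-8 - 4) = -1080 - (-4)*(-12) = -1080 - 1*48 = -1080 - 48 = -1128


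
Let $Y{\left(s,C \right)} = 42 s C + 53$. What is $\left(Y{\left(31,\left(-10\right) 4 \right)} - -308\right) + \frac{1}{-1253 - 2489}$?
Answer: $- \frac{193532499}{3742} \approx -51719.0$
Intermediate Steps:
$Y{\left(s,C \right)} = 53 + 42 C s$ ($Y{\left(s,C \right)} = 42 C s + 53 = 53 + 42 C s$)
$\left(Y{\left(31,\left(-10\right) 4 \right)} - -308\right) + \frac{1}{-1253 - 2489} = \left(\left(53 + 42 \left(\left(-10\right) 4\right) 31\right) - -308\right) + \frac{1}{-1253 - 2489} = \left(\left(53 + 42 \left(-40\right) 31\right) + 308\right) + \frac{1}{-3742} = \left(\left(53 - 52080\right) + 308\right) - \frac{1}{3742} = \left(-52027 + 308\right) - \frac{1}{3742} = -51719 - \frac{1}{3742} = - \frac{193532499}{3742}$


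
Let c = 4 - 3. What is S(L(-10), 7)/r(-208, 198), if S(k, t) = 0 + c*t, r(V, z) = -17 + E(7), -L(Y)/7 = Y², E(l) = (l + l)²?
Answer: 7/179 ≈ 0.039106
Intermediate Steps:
E(l) = 4*l² (E(l) = (2*l)² = 4*l²)
c = 1
L(Y) = -7*Y²
r(V, z) = 179 (r(V, z) = -17 + 4*7² = -17 + 4*49 = -17 + 196 = 179)
S(k, t) = t (S(k, t) = 0 + 1*t = 0 + t = t)
S(L(-10), 7)/r(-208, 198) = 7/179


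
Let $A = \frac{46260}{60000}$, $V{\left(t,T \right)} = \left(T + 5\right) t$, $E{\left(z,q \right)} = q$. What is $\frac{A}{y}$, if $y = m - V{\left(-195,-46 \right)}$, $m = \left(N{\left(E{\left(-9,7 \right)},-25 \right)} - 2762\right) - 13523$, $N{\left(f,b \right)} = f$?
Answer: $- \frac{257}{8091000} \approx -3.1764 \cdot 10^{-5}$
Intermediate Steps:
$m = -16278$ ($m = \left(7 - 2762\right) - 13523 = -2755 - 13523 = -16278$)
$V{\left(t,T \right)} = t \left(5 + T\right)$ ($V{\left(t,T \right)} = \left(5 + T\right) t = t \left(5 + T\right)$)
$y = -24273$ ($y = -16278 - - 195 \left(5 - 46\right) = -16278 - \left(-195\right) \left(-41\right) = -16278 - 7995 = -24273$)
$A = \frac{771}{1000}$ ($A = 46260 \cdot \frac{1}{60000} = \frac{771}{1000} \approx 0.771$)
$\frac{A}{y} = \frac{771}{1000 \left(-24273\right)} = \frac{771}{1000} \left(- \frac{1}{24273}\right) = - \frac{257}{8091000}$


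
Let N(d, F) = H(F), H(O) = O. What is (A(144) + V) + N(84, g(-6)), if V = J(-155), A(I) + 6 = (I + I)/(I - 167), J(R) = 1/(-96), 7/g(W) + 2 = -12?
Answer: -42023/2208 ≈ -19.032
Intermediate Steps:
g(W) = -½ (g(W) = 7/(-2 - 12) = 7/(-14) = 7*(-1/14) = -½)
J(R) = -1/96
A(I) = -6 + 2*I/(-167 + I) (A(I) = -6 + (I + I)/(I - 167) = -6 + (2*I)/(-167 + I) = -6 + 2*I/(-167 + I))
V = -1/96 ≈ -0.010417
N(d, F) = F
(A(144) + V) + N(84, g(-6)) = (2*(501 - 2*144)/(-167 + 144) - 1/96) - ½ = (2*(501 - 288)/(-23) - 1/96) - ½ = (2*(-1/23)*213 - 1/96) - ½ = (-426/23 - 1/96) - ½ = -40919/2208 - ½ = -42023/2208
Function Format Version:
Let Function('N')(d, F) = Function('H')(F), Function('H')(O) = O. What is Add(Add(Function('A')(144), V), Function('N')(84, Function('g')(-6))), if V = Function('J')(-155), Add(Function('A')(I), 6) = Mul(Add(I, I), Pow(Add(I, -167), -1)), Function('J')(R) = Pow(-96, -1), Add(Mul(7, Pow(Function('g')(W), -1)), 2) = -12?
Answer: Rational(-42023, 2208) ≈ -19.032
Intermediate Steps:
Function('g')(W) = Rational(-1, 2) (Function('g')(W) = Mul(7, Pow(Add(-2, -12), -1)) = Mul(7, Pow(-14, -1)) = Mul(7, Rational(-1, 14)) = Rational(-1, 2))
Function('J')(R) = Rational(-1, 96)
Function('A')(I) = Add(-6, Mul(2, I, Pow(Add(-167, I), -1))) (Function('A')(I) = Add(-6, Mul(Add(I, I), Pow(Add(I, -167), -1))) = Add(-6, Mul(Mul(2, I), Pow(Add(-167, I), -1))) = Add(-6, Mul(2, I, Pow(Add(-167, I), -1))))
V = Rational(-1, 96) ≈ -0.010417
Function('N')(d, F) = F
Add(Add(Function('A')(144), V), Function('N')(84, Function('g')(-6))) = Add(Add(Mul(2, Pow(Add(-167, 144), -1), Add(501, Mul(-2, 144))), Rational(-1, 96)), Rational(-1, 2)) = Add(Add(Mul(2, Pow(-23, -1), Add(501, -288)), Rational(-1, 96)), Rational(-1, 2)) = Add(Add(Mul(2, Rational(-1, 23), 213), Rational(-1, 96)), Rational(-1, 2)) = Add(Add(Rational(-426, 23), Rational(-1, 96)), Rational(-1, 2)) = Add(Rational(-40919, 2208), Rational(-1, 2)) = Rational(-42023, 2208)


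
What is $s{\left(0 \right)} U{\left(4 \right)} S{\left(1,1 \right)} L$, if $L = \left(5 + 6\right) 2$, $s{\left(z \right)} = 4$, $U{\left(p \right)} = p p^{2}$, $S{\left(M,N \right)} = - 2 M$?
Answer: $-11264$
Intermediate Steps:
$U{\left(p \right)} = p^{3}$
$L = 22$ ($L = 11 \cdot 2 = 22$)
$s{\left(0 \right)} U{\left(4 \right)} S{\left(1,1 \right)} L = 4 \cdot 4^{3} \left(\left(-2\right) 1\right) 22 = 4 \cdot 64 \left(-2\right) 22 = 4 \left(\left(-128\right) 22\right) = 4 \left(-2816\right) = -11264$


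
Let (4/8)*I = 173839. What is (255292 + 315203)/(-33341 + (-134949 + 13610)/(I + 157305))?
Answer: -288090276585/16836759542 ≈ -17.111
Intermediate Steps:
I = 347678 (I = 2*173839 = 347678)
(255292 + 315203)/(-33341 + (-134949 + 13610)/(I + 157305)) = (255292 + 315203)/(-33341 + (-134949 + 13610)/(347678 + 157305)) = 570495/(-33341 - 121339/504983) = 570495/(-16836759542/504983) = 570495*(-504983/16836759542) = -288090276585/16836759542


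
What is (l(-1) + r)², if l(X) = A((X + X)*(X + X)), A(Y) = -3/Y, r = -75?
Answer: 91809/16 ≈ 5738.1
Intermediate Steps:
l(X) = -3/(4*X²) (l(X) = -3/(X + X)² = -3*1/(4*X²) = -3/(4*X²))
(l(-1) + r)² = (-¾/(-1)² - 75)² = (-¾*1 - 75)² = (-¾ - 75)² = (-303/4)² = 91809/16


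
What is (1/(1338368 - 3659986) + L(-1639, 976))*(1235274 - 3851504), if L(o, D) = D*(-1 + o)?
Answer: 4861052971844552915/1160809 ≈ 4.1876e+12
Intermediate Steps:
(1/(1338368 - 3659986) + L(-1639, 976))*(1235274 - 3851504) = (1/(1338368 - 3659986) + 976*(-1 - 1639))*(1235274 - 3851504) = (1/(-2321618) + 976*(-1640))*(-2616230) = (-1/2321618 - 1600640)*(-2616230) = -3716074635521/2321618*(-2616230) = 4861052971844552915/1160809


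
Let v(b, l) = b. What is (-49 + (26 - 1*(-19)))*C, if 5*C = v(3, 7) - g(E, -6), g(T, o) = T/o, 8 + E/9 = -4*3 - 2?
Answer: 24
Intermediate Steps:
E = -198 (E = -72 + 9*(-4*3 - 2) = -72 + 9*(-12 - 2) = -72 + 9*(-14) = -72 - 126 = -198)
C = -6 (C = (3 - (-198)/(-6))/5 = (3 - (-198)*(-1)/6)/5 = (3 - 1*33)/5 = (3 - 33)/5 = (1/5)*(-30) = -6)
(-49 + (26 - 1*(-19)))*C = (-49 + (26 - 1*(-19)))*(-6) = (-49 + (26 + 19))*(-6) = (-49 + 45)*(-6) = -4*(-6) = 24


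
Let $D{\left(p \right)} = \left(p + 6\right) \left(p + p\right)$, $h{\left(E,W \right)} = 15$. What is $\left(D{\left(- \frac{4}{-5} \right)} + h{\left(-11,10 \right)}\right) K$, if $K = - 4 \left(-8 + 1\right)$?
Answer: $\frac{18116}{25} \approx 724.64$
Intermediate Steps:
$D{\left(p \right)} = 2 p \left(6 + p\right)$ ($D{\left(p \right)} = \left(6 + p\right) 2 p = 2 p \left(6 + p\right)$)
$K = 28$ ($K = \left(-4\right) \left(-7\right) = 28$)
$\left(D{\left(- \frac{4}{-5} \right)} + h{\left(-11,10 \right)}\right) K = \left(2 \left(- \frac{4}{-5}\right) \left(6 - \frac{4}{-5}\right) + 15\right) 28 = \left(2 \left(\left(-4\right) \left(- \frac{1}{5}\right)\right) \left(6 - - \frac{4}{5}\right) + 15\right) 28 = \left(2 \cdot \frac{4}{5} \left(6 + \frac{4}{5}\right) + 15\right) 28 = \left(2 \cdot \frac{4}{5} \cdot \frac{34}{5} + 15\right) 28 = \left(\frac{272}{25} + 15\right) 28 = \frac{647}{25} \cdot 28 = \frac{18116}{25}$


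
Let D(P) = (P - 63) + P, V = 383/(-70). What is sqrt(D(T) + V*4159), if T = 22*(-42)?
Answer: I*sqrt(120866690)/70 ≈ 157.06*I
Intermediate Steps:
T = -924
V = -383/70 (V = 383*(-1/70) = -383/70 ≈ -5.4714)
D(P) = -63 + 2*P (D(P) = (-63 + P) + P = -63 + 2*P)
sqrt(D(T) + V*4159) = sqrt((-63 + 2*(-924)) - 383/70*4159) = sqrt((-63 - 1848) - 1592897/70) = sqrt(-1911 - 1592897/70) = sqrt(-1726667/70) = I*sqrt(120866690)/70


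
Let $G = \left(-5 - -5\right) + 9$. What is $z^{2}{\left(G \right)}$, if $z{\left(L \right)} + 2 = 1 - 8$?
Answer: $81$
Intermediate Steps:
$G = 9$ ($G = \left(-5 + 5\right) + 9 = 0 + 9 = 9$)
$z{\left(L \right)} = -9$ ($z{\left(L \right)} = -2 + \left(1 - 8\right) = -2 - 7 = -9$)
$z^{2}{\left(G \right)} = \left(-9\right)^{2} = 81$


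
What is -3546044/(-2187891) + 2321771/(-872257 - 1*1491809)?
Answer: 4531275967/7095087414 ≈ 0.63865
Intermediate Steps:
-3546044/(-2187891) + 2321771/(-872257 - 1*1491809) = -3546044*(-1/2187891) + 2321771/(-872257 - 1491809) = 3546044/2187891 + 2321771/(-2364066) = 3546044/2187891 + 2321771*(-1/2364066) = 3546044/2187891 - 2321771/2364066 = 4531275967/7095087414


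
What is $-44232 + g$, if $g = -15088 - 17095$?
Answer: $-76415$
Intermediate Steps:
$g = -32183$ ($g = -15088 - 17095 = -32183$)
$-44232 + g = -44232 - 32183 = -76415$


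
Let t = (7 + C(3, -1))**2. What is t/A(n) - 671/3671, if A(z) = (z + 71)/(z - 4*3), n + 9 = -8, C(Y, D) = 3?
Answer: -5341067/99117 ≈ -53.886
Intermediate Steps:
n = -17 (n = -9 - 8 = -17)
t = 100 (t = (7 + 3)**2 = 10**2 = 100)
A(z) = (71 + z)/(-12 + z) (A(z) = (71 + z)/(z - 12) = (71 + z)/(-12 + z))
t/A(n) - 671/3671 = 100/(((71 - 17)/(-12 - 17))) - 671/3671 = 100/((54/(-29))) - 671*1/3671 = 100/((-1/29*54)) - 671/3671 = 100/(-54/29) - 671/3671 = 100*(-29/54) - 671/3671 = -1450/27 - 671/3671 = -5341067/99117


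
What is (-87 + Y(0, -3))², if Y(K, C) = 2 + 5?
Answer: 6400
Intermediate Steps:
Y(K, C) = 7
(-87 + Y(0, -3))² = (-87 + 7)² = (-80)² = 6400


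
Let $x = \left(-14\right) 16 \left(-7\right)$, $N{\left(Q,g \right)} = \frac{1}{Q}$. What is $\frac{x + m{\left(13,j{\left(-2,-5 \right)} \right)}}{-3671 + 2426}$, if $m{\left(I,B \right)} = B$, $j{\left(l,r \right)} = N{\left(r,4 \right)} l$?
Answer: $- \frac{2614}{2075} \approx -1.2598$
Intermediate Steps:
$j{\left(l,r \right)} = \frac{l}{r}$
$x = 1568$ ($x = \left(-224\right) \left(-7\right) = 1568$)
$\frac{x + m{\left(13,j{\left(-2,-5 \right)} \right)}}{-3671 + 2426} = \frac{1568 - \frac{2}{-5}}{-3671 + 2426} = \frac{1568 - - \frac{2}{5}}{-1245} = \left(1568 + \frac{2}{5}\right) \left(- \frac{1}{1245}\right) = \frac{7842}{5} \left(- \frac{1}{1245}\right) = - \frac{2614}{2075}$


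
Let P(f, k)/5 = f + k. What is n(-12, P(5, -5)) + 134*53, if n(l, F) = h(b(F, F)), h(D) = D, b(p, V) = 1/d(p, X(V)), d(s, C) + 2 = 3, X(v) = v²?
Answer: 7103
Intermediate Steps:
d(s, C) = 1 (d(s, C) = -2 + 3 = 1)
b(p, V) = 1 (b(p, V) = 1/1 = 1)
P(f, k) = 5*f + 5*k (P(f, k) = 5*(f + k) = 5*f + 5*k)
n(l, F) = 1
n(-12, P(5, -5)) + 134*53 = 1 + 134*53 = 1 + 7102 = 7103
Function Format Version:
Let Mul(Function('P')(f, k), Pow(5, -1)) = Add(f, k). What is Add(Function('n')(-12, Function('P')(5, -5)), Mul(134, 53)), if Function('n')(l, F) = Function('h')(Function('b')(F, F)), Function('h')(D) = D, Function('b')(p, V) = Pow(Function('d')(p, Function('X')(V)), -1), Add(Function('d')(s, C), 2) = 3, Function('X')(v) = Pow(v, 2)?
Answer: 7103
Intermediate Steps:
Function('d')(s, C) = 1 (Function('d')(s, C) = Add(-2, 3) = 1)
Function('b')(p, V) = 1 (Function('b')(p, V) = Pow(1, -1) = 1)
Function('P')(f, k) = Add(Mul(5, f), Mul(5, k)) (Function('P')(f, k) = Mul(5, Add(f, k)) = Add(Mul(5, f), Mul(5, k)))
Function('n')(l, F) = 1
Add(Function('n')(-12, Function('P')(5, -5)), Mul(134, 53)) = Add(1, Mul(134, 53)) = Add(1, 7102) = 7103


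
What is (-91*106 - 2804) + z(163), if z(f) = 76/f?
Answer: -2029274/163 ≈ -12450.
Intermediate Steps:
(-91*106 - 2804) + z(163) = (-91*106 - 2804) + 76/163 = (-9646 - 2804) + 76*(1/163) = -12450 + 76/163 = -2029274/163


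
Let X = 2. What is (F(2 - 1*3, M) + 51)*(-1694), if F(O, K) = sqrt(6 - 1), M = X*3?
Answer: -86394 - 1694*sqrt(5) ≈ -90182.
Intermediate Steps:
M = 6 (M = 2*3 = 6)
F(O, K) = sqrt(5)
(F(2 - 1*3, M) + 51)*(-1694) = (sqrt(5) + 51)*(-1694) = (51 + sqrt(5))*(-1694) = -86394 - 1694*sqrt(5)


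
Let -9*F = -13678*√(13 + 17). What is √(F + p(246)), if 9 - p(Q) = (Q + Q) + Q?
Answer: √(-6561 + 13678*√30)/3 ≈ 87.150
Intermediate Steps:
p(Q) = 9 - 3*Q (p(Q) = 9 - ((Q + Q) + Q) = 9 - (2*Q + Q) = 9 - 3*Q)
F = 13678*√30/9 (F = -(-13678)*√(13 + 17)/9 = -(-13678)*√30/9 = 13678*√30/9 ≈ 8324.2)
√(F + p(246)) = √(13678*√30/9 + (9 - 3*246)) = √(13678*√30/9 + (9 - 738)) = √(13678*√30/9 - 729) = √(-729 + 13678*√30/9)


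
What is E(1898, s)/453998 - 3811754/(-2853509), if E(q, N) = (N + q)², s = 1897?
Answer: 42826836648217/1295487378982 ≈ 33.058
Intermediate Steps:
E(1898, s)/453998 - 3811754/(-2853509) = (1897 + 1898)²/453998 - 3811754/(-2853509) = 3795²*(1/453998) - 3811754*(-1/2853509) = 14402025*(1/453998) + 3811754/2853509 = 14402025/453998 + 3811754/2853509 = 42826836648217/1295487378982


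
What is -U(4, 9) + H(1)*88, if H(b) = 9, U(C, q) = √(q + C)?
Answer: 792 - √13 ≈ 788.39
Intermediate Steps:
U(C, q) = √(C + q)
-U(4, 9) + H(1)*88 = -√(4 + 9) + 9*88 = -√13 + 792 = 792 - √13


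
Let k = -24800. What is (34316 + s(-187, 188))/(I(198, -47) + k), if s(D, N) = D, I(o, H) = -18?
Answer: -34129/24818 ≈ -1.3752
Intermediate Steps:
(34316 + s(-187, 188))/(I(198, -47) + k) = (34316 - 187)/(-18 - 24800) = 34129/(-24818) = 34129*(-1/24818) = -34129/24818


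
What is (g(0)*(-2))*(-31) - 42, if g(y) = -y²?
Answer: -42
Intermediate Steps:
(g(0)*(-2))*(-31) - 42 = (-1*0²*(-2))*(-31) - 42 = (-1*0*(-2))*(-31) - 42 = (0*(-2))*(-31) - 42 = 0*(-31) - 42 = 0 - 42 = -42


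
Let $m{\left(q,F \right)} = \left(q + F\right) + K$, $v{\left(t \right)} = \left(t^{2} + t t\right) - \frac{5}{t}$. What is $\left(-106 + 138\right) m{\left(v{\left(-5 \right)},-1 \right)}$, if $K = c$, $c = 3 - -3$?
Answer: $1792$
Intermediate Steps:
$c = 6$ ($c = 3 + 3 = 6$)
$K = 6$
$v{\left(t \right)} = - \frac{5}{t} + 2 t^{2}$ ($v{\left(t \right)} = \left(t^{2} + t^{2}\right) - \frac{5}{t} = 2 t^{2} - \frac{5}{t} = - \frac{5}{t} + 2 t^{2}$)
$m{\left(q,F \right)} = 6 + F + q$ ($m{\left(q,F \right)} = \left(q + F\right) + 6 = \left(F + q\right) + 6 = 6 + F + q$)
$\left(-106 + 138\right) m{\left(v{\left(-5 \right)},-1 \right)} = \left(-106 + 138\right) \left(6 - 1 + \frac{-5 + 2 \left(-5\right)^{3}}{-5}\right) = 32 \left(6 - 1 - \frac{-5 + 2 \left(-125\right)}{5}\right) = 32 \left(6 - 1 - \frac{-5 - 250}{5}\right) = 32 \left(6 - 1 - -51\right) = 32 \left(6 - 1 + 51\right) = 32 \cdot 56 = 1792$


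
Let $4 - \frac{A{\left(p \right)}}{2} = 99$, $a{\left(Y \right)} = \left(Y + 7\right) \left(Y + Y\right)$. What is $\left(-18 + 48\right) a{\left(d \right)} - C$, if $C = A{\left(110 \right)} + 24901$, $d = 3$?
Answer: $-22911$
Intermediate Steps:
$a{\left(Y \right)} = 2 Y \left(7 + Y\right)$ ($a{\left(Y \right)} = \left(7 + Y\right) 2 Y = 2 Y \left(7 + Y\right)$)
$A{\left(p \right)} = -190$ ($A{\left(p \right)} = 8 - 198 = -190$)
$C = 24711$ ($C = -190 + 24901 = 24711$)
$\left(-18 + 48\right) a{\left(d \right)} - C = \left(-18 + 48\right) 2 \cdot 3 \left(7 + 3\right) - 24711 = 30 \cdot 2 \cdot 3 \cdot 10 - 24711 = 30 \cdot 60 - 24711 = 1800 - 24711 = -22911$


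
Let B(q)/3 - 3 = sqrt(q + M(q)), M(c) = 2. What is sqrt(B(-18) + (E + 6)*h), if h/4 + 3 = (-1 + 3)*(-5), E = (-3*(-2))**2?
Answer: sqrt(-2175 + 12*I) ≈ 0.1287 + 46.637*I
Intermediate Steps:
E = 36 (E = 6**2 = 36)
h = -52 (h = -12 + 4*((-1 + 3)*(-5)) = -12 + 4*(2*(-5)) = -12 + 4*(-10) = -12 - 40 = -52)
B(q) = 9 + 3*sqrt(2 + q) (B(q) = 9 + 3*sqrt(q + 2) = 9 + 3*sqrt(2 + q))
sqrt(B(-18) + (E + 6)*h) = sqrt((9 + 3*sqrt(2 - 18)) + (36 + 6)*(-52)) = sqrt((9 + 3*sqrt(-16)) + 42*(-52)) = sqrt((9 + 3*(4*I)) - 2184) = sqrt((9 + 12*I) - 2184) = sqrt(-2175 + 12*I)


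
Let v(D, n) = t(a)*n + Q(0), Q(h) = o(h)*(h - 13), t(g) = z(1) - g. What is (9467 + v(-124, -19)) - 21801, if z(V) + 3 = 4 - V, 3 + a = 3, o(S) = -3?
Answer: -12295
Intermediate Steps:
a = 0 (a = -3 + 3 = 0)
z(V) = 1 - V (z(V) = -3 + (4 - V) = 1 - V)
t(g) = -g (t(g) = (1 - 1*1) - g = (1 - 1) - g = 0 - g = -g)
Q(h) = 39 - 3*h (Q(h) = -3*(h - 13) = -3*(-13 + h) = 39 - 3*h)
v(D, n) = 39 (v(D, n) = (-1*0)*n + (39 - 3*0) = 0*n + (39 + 0) = 0 + 39 = 39)
(9467 + v(-124, -19)) - 21801 = (9467 + 39) - 21801 = 9506 - 21801 = -12295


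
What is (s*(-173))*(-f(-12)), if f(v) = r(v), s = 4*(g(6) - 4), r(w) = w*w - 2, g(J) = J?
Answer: 196528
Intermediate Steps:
r(w) = -2 + w² (r(w) = w² - 2 = -2 + w²)
s = 8 (s = 4*(6 - 4) = 4*2 = 8)
f(v) = -2 + v²
(s*(-173))*(-f(-12)) = (8*(-173))*(-(-2 + (-12)²)) = -(-1384)*(-2 + 144) = -(-1384)*142 = -1384*(-142) = 196528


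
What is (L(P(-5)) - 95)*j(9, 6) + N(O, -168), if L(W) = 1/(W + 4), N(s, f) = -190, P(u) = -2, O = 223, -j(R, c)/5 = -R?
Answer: -8885/2 ≈ -4442.5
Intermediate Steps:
j(R, c) = 5*R (j(R, c) = -(-5)*R = 5*R)
L(W) = 1/(4 + W)
(L(P(-5)) - 95)*j(9, 6) + N(O, -168) = (1/(4 - 2) - 95)*(5*9) - 190 = (1/2 - 95)*45 - 190 = (½ - 95)*45 - 190 = -189/2*45 - 190 = -8505/2 - 190 = -8885/2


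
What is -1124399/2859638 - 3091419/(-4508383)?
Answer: 221830465265/758373137962 ≈ 0.29251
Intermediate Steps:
-1124399/2859638 - 3091419/(-4508383) = -1124399*1/2859638 - 3091419*(-1/4508383) = -1124399/2859638 + 3091419/4508383 = 221830465265/758373137962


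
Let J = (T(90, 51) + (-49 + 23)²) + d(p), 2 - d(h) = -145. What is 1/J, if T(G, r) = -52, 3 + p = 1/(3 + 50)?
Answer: 1/771 ≈ 0.0012970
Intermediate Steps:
p = -158/53 (p = -3 + 1/(3 + 50) = -3 + 1/53 = -158/53 ≈ -2.9811)
d(h) = 147 (d(h) = 2 - 1*(-145) = 2 + 145 = 147)
J = 771 (J = (-52 + (-49 + 23)²) + 147 = (-52 + (-26)²) + 147 = (-52 + 676) + 147 = 624 + 147 = 771)
1/J = 1/771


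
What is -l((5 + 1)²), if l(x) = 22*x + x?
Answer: -828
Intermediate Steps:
l(x) = 23*x
-l((5 + 1)²) = -23*(5 + 1)² = -23*6² = -23*36 = -1*828 = -828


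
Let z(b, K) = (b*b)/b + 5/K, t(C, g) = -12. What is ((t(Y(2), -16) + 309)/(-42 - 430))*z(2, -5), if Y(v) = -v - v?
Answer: -297/472 ≈ -0.62924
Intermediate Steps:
Y(v) = -2*v
z(b, K) = b + 5/K (z(b, K) = b**2/b + 5/K = b + 5/K)
((t(Y(2), -16) + 309)/(-42 - 430))*z(2, -5) = ((-12 + 309)/(-42 - 430))*(2 + 5/(-5)) = (297/(-472))*(2 + 5*(-1/5)) = (297*(-1/472))*(2 - 1) = -297/472*1 = -297/472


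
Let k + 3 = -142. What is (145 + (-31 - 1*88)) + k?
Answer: -119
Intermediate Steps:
k = -145 (k = -3 - 142 = -145)
(145 + (-31 - 1*88)) + k = (145 + (-31 - 1*88)) - 145 = (145 + (-31 - 88)) - 145 = (145 - 119) - 145 = 26 - 145 = -119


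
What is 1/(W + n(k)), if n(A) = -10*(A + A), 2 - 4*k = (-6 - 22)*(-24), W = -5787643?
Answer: -1/5784293 ≈ -1.7288e-7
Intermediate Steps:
k = -335/2 (k = ½ - (-6 - 22)*(-24)/4 = ½ - (-7)*(-24) = ½ - ¼*672 = ½ - 168 = -335/2 ≈ -167.50)
n(A) = -20*A
1/(W + n(k)) = 1/(-5787643 - 20*(-335/2)) = 1/(-5787643 + 3350) = 1/(-5784293) = -1/5784293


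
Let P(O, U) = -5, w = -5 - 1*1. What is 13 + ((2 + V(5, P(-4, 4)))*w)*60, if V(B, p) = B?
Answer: -2507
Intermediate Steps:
w = -6 (w = -5 - 1 = -6)
13 + ((2 + V(5, P(-4, 4)))*w)*60 = 13 + ((2 + 5)*(-6))*60 = 13 + (7*(-6))*60 = 13 - 42*60 = 13 - 2520 = -2507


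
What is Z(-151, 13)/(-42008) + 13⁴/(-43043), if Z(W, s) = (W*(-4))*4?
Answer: -12536369/17386061 ≈ -0.72106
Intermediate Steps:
Z(W, s) = -16*W (Z(W, s) = -4*W*4 = -16*W)
Z(-151, 13)/(-42008) + 13⁴/(-43043) = -16*(-151)/(-42008) + 13⁴/(-43043) = 2416*(-1/42008) + 28561*(-1/43043) = -302/5251 - 2197/3311 = -12536369/17386061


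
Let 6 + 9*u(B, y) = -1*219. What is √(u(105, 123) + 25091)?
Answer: √25066 ≈ 158.32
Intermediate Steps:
u(B, y) = -25 (u(B, y) = -⅔ + (-1*219)/9 = -⅔ + (⅑)*(-219) = -⅔ - 73/3 = -25)
√(u(105, 123) + 25091) = √(-25 + 25091) = √25066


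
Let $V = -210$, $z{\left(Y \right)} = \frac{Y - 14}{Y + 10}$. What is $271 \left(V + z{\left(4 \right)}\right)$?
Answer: $- \frac{399725}{7} \approx -57104.0$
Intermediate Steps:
$z{\left(Y \right)} = \frac{-14 + Y}{10 + Y}$
$271 \left(V + z{\left(4 \right)}\right) = 271 \left(-210 + \frac{-14 + 4}{10 + 4}\right) = 271 \left(-210 + \frac{1}{14} \left(-10\right)\right) = 271 \left(-210 - \frac{5}{7}\right) = 271 \left(- \frac{1475}{7}\right) = - \frac{399725}{7}$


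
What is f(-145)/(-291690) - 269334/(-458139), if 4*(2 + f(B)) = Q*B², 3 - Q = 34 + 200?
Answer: 846443281559/178179419880 ≈ 4.7505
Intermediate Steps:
Q = -231 (Q = 3 - (34 + 200) = 3 - 1*234 = 3 - 234 = -231)
f(B) = -2 - 231*B²/4 (f(B) = -2 + (-231*B²)/4 = -2 - 231*B²/4)
f(-145)/(-291690) - 269334/(-458139) = (-2 - 231/4*(-145)²)/(-291690) - 269334/(-458139) = (-2 - 231/4*21025)*(-1/291690) - 269334*(-1/458139) = (-2 - 4856775/4)*(-1/291690) + 89778/152713 = -4856783/4*(-1/291690) + 89778/152713 = 4856783/1166760 + 89778/152713 = 846443281559/178179419880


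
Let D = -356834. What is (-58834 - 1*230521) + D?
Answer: -646189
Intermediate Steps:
(-58834 - 1*230521) + D = (-58834 - 1*230521) - 356834 = (-58834 - 230521) - 356834 = -289355 - 356834 = -646189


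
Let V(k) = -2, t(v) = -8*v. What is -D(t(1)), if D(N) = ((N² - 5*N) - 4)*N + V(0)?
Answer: 802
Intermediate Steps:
D(N) = -2 + N*(-4 + N² - 5*N) (D(N) = ((N² - 5*N) - 4)*N - 2 = (-4 + N² - 5*N)*N - 2 = N*(-4 + N² - 5*N) - 2 = -2 + N*(-4 + N² - 5*N))
-D(t(1)) = -(-2 + (-8*1)³ - 5*(-8*1)² - (-32)) = -(-2 + (-8)³ - 5*(-8)² - 4*(-8)) = -(-2 - 512 - 5*64 + 32) = -(-2 - 512 - 320 + 32) = -1*(-802) = 802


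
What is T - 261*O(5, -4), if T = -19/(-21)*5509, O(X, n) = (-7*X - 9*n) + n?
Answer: 17302/3 ≈ 5767.3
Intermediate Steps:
O(X, n) = -8*n - 7*X (O(X, n) = (-9*n - 7*X) + n = -8*n - 7*X)
T = 14953/3 (T = -19*(-1/21)*5509 = (19/21)*5509 = 14953/3 ≈ 4984.3)
T - 261*O(5, -4) = 14953/3 - 261*(-8*(-4) - 7*5) = 14953/3 - 261*(32 - 35) = 14953/3 - 261*(-3) = 14953/3 - 1*(-783) = 14953/3 + 783 = 17302/3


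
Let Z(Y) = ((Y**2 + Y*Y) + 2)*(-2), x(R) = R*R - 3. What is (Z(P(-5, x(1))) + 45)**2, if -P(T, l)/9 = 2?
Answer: 1575025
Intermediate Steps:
x(R) = -3 + R**2 (x(R) = R**2 - 3 = -3 + R**2)
P(T, l) = -18 (P(T, l) = -9*2 = -18)
Z(Y) = -4 - 4*Y**2 (Z(Y) = ((Y**2 + Y**2) + 2)*(-2) = (2*Y**2 + 2)*(-2) = (2 + 2*Y**2)*(-2) = -4 - 4*Y**2)
(Z(P(-5, x(1))) + 45)**2 = ((-4 - 4*(-18)**2) + 45)**2 = ((-4 - 4*324) + 45)**2 = ((-4 - 1296) + 45)**2 = (-1300 + 45)**2 = (-1255)**2 = 1575025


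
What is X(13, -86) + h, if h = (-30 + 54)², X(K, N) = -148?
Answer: 428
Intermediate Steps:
h = 576 (h = 24² = 576)
X(13, -86) + h = -148 + 576 = 428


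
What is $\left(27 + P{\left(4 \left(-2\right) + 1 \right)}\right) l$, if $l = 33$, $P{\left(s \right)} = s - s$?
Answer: $891$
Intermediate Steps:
$P{\left(s \right)} = 0$
$\left(27 + P{\left(4 \left(-2\right) + 1 \right)}\right) l = \left(27 + 0\right) 33 = 27 \cdot 33 = 891$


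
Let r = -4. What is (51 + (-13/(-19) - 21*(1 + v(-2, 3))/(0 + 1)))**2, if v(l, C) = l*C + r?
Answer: 20912329/361 ≈ 57929.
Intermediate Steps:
v(l, C) = -4 + C*l (v(l, C) = l*C - 4 = C*l - 4 = -4 + C*l)
(51 + (-13/(-19) - 21*(1 + v(-2, 3))/(0 + 1)))**2 = (51 + (-13/(-19) - 21*(1 + (-4 + 3*(-2)))/(0 + 1)))**2 = (51 + (-13*(-1/19) - 21/(1/(1 + (-4 - 6)))))**2 = (51 + (13/19 - 21/(1/(1 - 10))))**2 = (51 + (13/19 - 21/(1/(-9))))**2 = (51 + (13/19 - 21/(1*(-1/9))))**2 = (51 + (13/19 - 21/(-1/9)))**2 = (51 + (13/19 - 21*(-9)))**2 = (51 + (13/19 + 189))**2 = (51 + 3604/19)**2 = (4573/19)**2 = 20912329/361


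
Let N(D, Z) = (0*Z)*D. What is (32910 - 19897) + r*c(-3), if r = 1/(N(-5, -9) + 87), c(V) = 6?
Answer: 377379/29 ≈ 13013.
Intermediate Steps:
N(D, Z) = 0 (N(D, Z) = 0*D = 0)
r = 1/87 (r = 1/(0 + 87) = 1/87 ≈ 0.011494)
(32910 - 19897) + r*c(-3) = (32910 - 19897) + (1/87)*6 = 13013 + 2/29 = 377379/29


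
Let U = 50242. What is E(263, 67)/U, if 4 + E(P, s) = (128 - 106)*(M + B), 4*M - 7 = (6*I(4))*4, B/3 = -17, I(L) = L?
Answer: -1119/100484 ≈ -0.011136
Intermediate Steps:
B = -51 (B = 3*(-17) = -51)
M = 103/4 (M = 7/4 + ((6*4)*4)/4 = 7/4 + (24*4)/4 = 7/4 + (¼)*96 = 7/4 + 24 = 103/4 ≈ 25.750)
E(P, s) = -1119/2 (E(P, s) = -4 + (128 - 106)*(103/4 - 51) = -4 + 22*(-101/4) = -4 - 1111/2 = -1119/2)
E(263, 67)/U = -1119/2/50242 = -1119/2*1/50242 = -1119/100484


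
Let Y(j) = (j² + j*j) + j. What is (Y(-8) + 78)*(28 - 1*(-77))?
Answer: 20790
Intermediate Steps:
Y(j) = j + 2*j² (Y(j) = (j² + j²) + j = 2*j² + j = j + 2*j²)
(Y(-8) + 78)*(28 - 1*(-77)) = (-8*(1 + 2*(-8)) + 78)*(28 - 1*(-77)) = (-8*(1 - 16) + 78)*(28 + 77) = (-8*(-15) + 78)*105 = (120 + 78)*105 = 198*105 = 20790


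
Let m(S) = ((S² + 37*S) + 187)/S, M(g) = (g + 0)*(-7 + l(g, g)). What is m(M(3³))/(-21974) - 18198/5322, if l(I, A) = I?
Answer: -36265994009/10525106520 ≈ -3.4457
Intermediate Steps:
M(g) = g*(-7 + g) (M(g) = (g + 0)*(-7 + g) = g*(-7 + g))
m(S) = (187 + S² + 37*S)/S
m(M(3³))/(-21974) - 18198/5322 = (37 + 3³*(-7 + 3³) + 187/((3³*(-7 + 3³))))/(-21974) - 18198/5322 = (37 + 27*(-7 + 27) + 187/((27*(-7 + 27))))*(-1/21974) - 18198*1/5322 = (37 + 27*20 + 187/((27*20)))*(-1/21974) - 3033/887 = (37 + 540 + 187/540)*(-1/21974) - 3033/887 = (311767/540)*(-1/21974) - 3033/887 = -311767/11865960 - 3033/887 = -36265994009/10525106520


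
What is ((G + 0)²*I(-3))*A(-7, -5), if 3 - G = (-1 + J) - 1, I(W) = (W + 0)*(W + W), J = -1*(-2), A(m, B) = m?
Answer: -1134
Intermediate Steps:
J = 2
I(W) = 2*W² (I(W) = W*(2*W) = 2*W²)
G = 3 (G = 3 - ((-1 + 2) - 1) = 3 - (1 - 1) = 3 - 1*0 = 3 + 0 = 3)
((G + 0)²*I(-3))*A(-7, -5) = ((3 + 0)²*(2*(-3)²))*(-7) = (3²*(2*9))*(-7) = (9*18)*(-7) = 162*(-7) = -1134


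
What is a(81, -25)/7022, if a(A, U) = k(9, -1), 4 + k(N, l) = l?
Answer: -5/7022 ≈ -0.00071205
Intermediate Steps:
k(N, l) = -4 + l
a(A, U) = -5 (a(A, U) = -4 - 1 = -5)
a(81, -25)/7022 = -5/7022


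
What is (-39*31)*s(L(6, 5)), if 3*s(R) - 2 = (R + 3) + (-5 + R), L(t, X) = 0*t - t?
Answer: 4836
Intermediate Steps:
L(t, X) = -t (L(t, X) = 0 - t = -t)
s(R) = 2*R/3 (s(R) = 2/3 + ((R + 3) + (-5 + R))/3 = 2/3 + ((3 + R) + (-5 + R))/3 = 2/3 + (-2 + 2*R)/3 = 2/3 + (-2/3 + 2*R/3) = 2*R/3)
(-39*31)*s(L(6, 5)) = (-39*31)*(2*(-1*6)/3) = -806*(-6) = -1209*(-4) = 4836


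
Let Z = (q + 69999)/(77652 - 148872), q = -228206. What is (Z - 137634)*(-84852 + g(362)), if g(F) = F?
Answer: 82818240921577/7122 ≈ 1.1629e+10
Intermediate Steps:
Z = 158207/71220 (Z = (-228206 + 69999)/(77652 - 148872) = -158207/(-71220) = -158207*(-1/71220) = 158207/71220 ≈ 2.2214)
(Z - 137634)*(-84852 + g(362)) = (158207/71220 - 137634)*(-84852 + 362) = -9802135273/71220*(-84490) = 82818240921577/7122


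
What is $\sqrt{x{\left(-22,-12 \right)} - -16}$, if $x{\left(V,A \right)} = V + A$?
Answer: $3 i \sqrt{2} \approx 4.2426 i$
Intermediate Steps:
$x{\left(V,A \right)} = A + V$
$\sqrt{x{\left(-22,-12 \right)} - -16} = \sqrt{\left(-12 - 22\right) - -16} = \sqrt{-34 + \left(-174 + 190\right)} = \sqrt{-34 + 16} = \sqrt{-18} = 3 i \sqrt{2}$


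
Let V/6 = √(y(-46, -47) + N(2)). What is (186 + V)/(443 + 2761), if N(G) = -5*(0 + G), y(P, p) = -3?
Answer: 31/534 + I*√13/534 ≈ 0.058052 + 0.006752*I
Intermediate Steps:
N(G) = -5*G
V = 6*I*√13 (V = 6*√(-3 - 5*2) = 6*√(-3 - 10) = 6*√(-13) = 6*(I*√13) = 6*I*√13 ≈ 21.633*I)
(186 + V)/(443 + 2761) = (186 + 6*I*√13)/(443 + 2761) = (186 + 6*I*√13)/3204 = (186 + 6*I*√13)*(1/3204) = 31/534 + I*√13/534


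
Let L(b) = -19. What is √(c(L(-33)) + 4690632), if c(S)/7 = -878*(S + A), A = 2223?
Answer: 4*I*√553447 ≈ 2975.8*I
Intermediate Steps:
c(S) = -13662558 - 6146*S (c(S) = 7*(-878*(S + 2223)) = 7*(-878*(2223 + S)) = 7*(-1951794 - 878*S) = -13662558 - 6146*S)
√(c(L(-33)) + 4690632) = √((-13662558 - 6146*(-19)) + 4690632) = √((-13662558 + 116774) + 4690632) = √(-13545784 + 4690632) = √(-8855152) = 4*I*√553447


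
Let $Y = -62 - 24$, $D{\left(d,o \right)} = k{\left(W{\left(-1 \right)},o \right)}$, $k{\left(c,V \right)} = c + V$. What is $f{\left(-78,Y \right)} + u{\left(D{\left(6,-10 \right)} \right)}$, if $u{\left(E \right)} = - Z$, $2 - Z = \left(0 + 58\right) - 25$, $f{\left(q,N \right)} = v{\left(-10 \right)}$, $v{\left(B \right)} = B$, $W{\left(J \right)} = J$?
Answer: $21$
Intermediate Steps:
$k{\left(c,V \right)} = V + c$
$D{\left(d,o \right)} = -1 + o$ ($D{\left(d,o \right)} = o - 1 = -1 + o$)
$Y = -86$
$f{\left(q,N \right)} = -10$
$Z = -31$ ($Z = 2 - \left(\left(0 + 58\right) - 25\right) = 2 - \left(58 - 25\right) = 2 - 33 = -31$)
$u{\left(E \right)} = 31$ ($u{\left(E \right)} = \left(-1\right) \left(-31\right) = 31$)
$f{\left(-78,Y \right)} + u{\left(D{\left(6,-10 \right)} \right)} = -10 + 31 = 21$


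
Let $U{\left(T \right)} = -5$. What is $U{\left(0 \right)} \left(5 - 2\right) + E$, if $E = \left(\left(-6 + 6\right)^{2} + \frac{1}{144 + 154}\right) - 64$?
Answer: $- \frac{23541}{298} \approx -78.997$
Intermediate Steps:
$E = - \frac{19071}{298}$ ($E = \left(0^{2} + \frac{1}{298}\right) - 64 = \left(0 + \frac{1}{298}\right) - 64 = \frac{1}{298} - 64 = - \frac{19071}{298} \approx -63.997$)
$U{\left(0 \right)} \left(5 - 2\right) + E = - 5 \left(5 - 2\right) - \frac{19071}{298} = \left(-5\right) 3 - \frac{19071}{298} = -15 - \frac{19071}{298} = - \frac{23541}{298}$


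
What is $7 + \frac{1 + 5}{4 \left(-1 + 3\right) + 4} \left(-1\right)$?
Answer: $\frac{13}{2} \approx 6.5$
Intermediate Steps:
$7 + \frac{1 + 5}{4 \left(-1 + 3\right) + 4} \left(-1\right) = 7 + \frac{6}{4 \cdot 2 + 4} \left(-1\right) = 7 + \frac{6}{8 + 4} \left(-1\right) = 7 + \frac{6}{12} \left(-1\right) = 7 + 6 \cdot \frac{1}{12} \left(-1\right) = 7 + \frac{1}{2} \left(-1\right) = 7 - \frac{1}{2} = \frac{13}{2}$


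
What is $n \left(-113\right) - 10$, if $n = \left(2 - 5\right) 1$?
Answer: $329$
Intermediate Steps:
$n = -3$ ($n = \left(-3\right) 1 = -3$)
$n \left(-113\right) - 10 = \left(-3\right) \left(-113\right) - 10 = 339 - 10 = 329$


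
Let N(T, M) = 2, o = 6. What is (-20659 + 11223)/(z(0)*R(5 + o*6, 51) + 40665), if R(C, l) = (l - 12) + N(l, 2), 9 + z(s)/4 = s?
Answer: -9436/39189 ≈ -0.24078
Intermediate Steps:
z(s) = -36 + 4*s
R(C, l) = -10 + l (R(C, l) = (l - 12) + 2 = (-12 + l) + 2 = -10 + l)
(-20659 + 11223)/(z(0)*R(5 + o*6, 51) + 40665) = (-20659 + 11223)/((-36 + 4*0)*(-10 + 51) + 40665) = -9436/((-36 + 0)*41 + 40665) = -9436/(-36*41 + 40665) = -9436/(-1476 + 40665) = -9436/39189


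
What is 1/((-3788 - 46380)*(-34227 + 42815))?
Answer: -1/430842784 ≈ -2.3210e-9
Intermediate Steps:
1/((-3788 - 46380)*(-34227 + 42815)) = 1/(-50168*8588) = 1/(-430842784) = -1/430842784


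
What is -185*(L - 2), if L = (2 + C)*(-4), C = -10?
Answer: -5550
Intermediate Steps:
L = 32 (L = (2 - 10)*(-4) = -8*(-4) = 32)
-185*(L - 2) = -185*(32 - 2) = -185*30 = -5550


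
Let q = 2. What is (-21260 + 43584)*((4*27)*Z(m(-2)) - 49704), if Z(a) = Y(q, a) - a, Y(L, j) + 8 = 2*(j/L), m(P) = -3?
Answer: -1128880032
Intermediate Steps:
Y(L, j) = -8 + 2*j/L (Y(L, j) = -8 + 2*(j/L) = -8 + 2*j/L)
Z(a) = -8 (Z(a) = (-8 + 2*a/2) - a = (-8 + 2*a*(½)) - a = (-8 + a) - a = -8)
(-21260 + 43584)*((4*27)*Z(m(-2)) - 49704) = (-21260 + 43584)*((4*27)*(-8) - 49704) = 22324*(108*(-8) - 49704) = 22324*(-864 - 49704) = 22324*(-50568) = -1128880032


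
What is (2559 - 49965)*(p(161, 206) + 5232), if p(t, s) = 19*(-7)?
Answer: -241723194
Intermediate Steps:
p(t, s) = -133
(2559 - 49965)*(p(161, 206) + 5232) = (2559 - 49965)*(-133 + 5232) = -47406*5099 = -241723194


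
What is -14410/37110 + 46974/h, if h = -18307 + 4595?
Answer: -97039753/25442616 ≈ -3.8141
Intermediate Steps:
h = -13712
-14410/37110 + 46974/h = -14410/37110 + 46974/(-13712) = -14410*1/37110 + 46974*(-1/13712) = -1441/3711 - 23487/6856 = -97039753/25442616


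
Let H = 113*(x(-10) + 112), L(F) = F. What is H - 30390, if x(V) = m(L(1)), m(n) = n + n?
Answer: -17508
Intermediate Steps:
m(n) = 2*n
x(V) = 2 (x(V) = 2*1 = 2)
H = 12882 (H = 113*(2 + 112) = 113*114 = 12882)
H - 30390 = 12882 - 30390 = -17508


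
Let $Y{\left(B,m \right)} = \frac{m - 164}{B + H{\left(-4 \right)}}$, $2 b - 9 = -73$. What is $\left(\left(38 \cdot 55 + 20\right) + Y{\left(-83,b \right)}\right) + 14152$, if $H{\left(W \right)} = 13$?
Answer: $\frac{81324}{5} \approx 16265.0$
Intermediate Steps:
$b = -32$ ($b = \frac{9}{2} + \frac{1}{2} \left(-73\right) = \frac{9}{2} - \frac{73}{2} = -32$)
$Y{\left(B,m \right)} = \frac{-164 + m}{13 + B}$ ($Y{\left(B,m \right)} = \frac{m - 164}{B + 13} = \frac{-164 + m}{13 + B}$)
$\left(\left(38 \cdot 55 + 20\right) + Y{\left(-83,b \right)}\right) + 14152 = \left(\left(38 \cdot 55 + 20\right) + \frac{-164 - 32}{13 - 83}\right) + 14152 = \left(\left(2090 + 20\right) + \frac{1}{-70} \left(-196\right)\right) + 14152 = \left(2110 - - \frac{14}{5}\right) + 14152 = \left(2110 + \frac{14}{5}\right) + 14152 = \frac{10564}{5} + 14152 = \frac{81324}{5}$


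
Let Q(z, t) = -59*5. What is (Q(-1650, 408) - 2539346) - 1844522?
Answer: -4384163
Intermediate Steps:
Q(z, t) = -295
(Q(-1650, 408) - 2539346) - 1844522 = (-295 - 2539346) - 1844522 = -2539641 - 1844522 = -4384163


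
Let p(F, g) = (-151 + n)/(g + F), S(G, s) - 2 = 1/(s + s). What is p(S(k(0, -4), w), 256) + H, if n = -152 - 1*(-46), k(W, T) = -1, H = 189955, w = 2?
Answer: 196222487/1033 ≈ 1.8995e+5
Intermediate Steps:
S(G, s) = 2 + 1/(2*s) (S(G, s) = 2 + 1/(s + s) = 2 + 1/(2*s))
n = -106 (n = -152 + 46 = -106)
p(F, g) = -257/(F + g) (p(F, g) = (-151 - 106)/(g + F) = -257/(F + g))
p(S(k(0, -4), w), 256) + H = -257/((2 + (½)/2) + 256) + 189955 = -257/((2 + (½)*(½)) + 256) + 189955 = -257/((2 + ¼) + 256) + 189955 = -257/(9/4 + 256) + 189955 = -257/1033/4 + 189955 = -257*4/1033 + 189955 = -1028/1033 + 189955 = 196222487/1033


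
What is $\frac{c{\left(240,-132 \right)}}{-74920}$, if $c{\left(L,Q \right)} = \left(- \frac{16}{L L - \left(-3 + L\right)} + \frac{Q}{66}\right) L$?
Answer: $\frac{229484}{35813633} \approx 0.0064077$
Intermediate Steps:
$c{\left(L,Q \right)} = L \left(- \frac{16}{3 + L^{2} - L} + \frac{Q}{66}\right)$ ($c{\left(L,Q \right)} = \left(- \frac{16}{L^{2} - \left(-3 + L\right)} + Q \frac{1}{66}\right) L = \left(- \frac{16}{3 + L^{2} - L} + \frac{Q}{66}\right) L = L \left(- \frac{16}{3 + L^{2} - L} + \frac{Q}{66}\right)$)
$\frac{c{\left(240,-132 \right)}}{-74920} = \frac{\frac{1}{66} \cdot 240 \frac{1}{3 + 240^{2} - 240} \left(-1056 + 3 \left(-132\right) - 132 \cdot 240^{2} - 240 \left(-132\right)\right)}{-74920} = \frac{1}{66} \cdot 240 \frac{1}{3 + 57600 - 240} \left(-1056 - 396 - 7603200 + 31680\right) \left(- \frac{1}{74920}\right) = \frac{1}{66} \cdot 240 \cdot \frac{1}{57363} \left(-1056 - 396 - 7603200 + 31680\right) \left(- \frac{1}{74920}\right) = \frac{1}{66} \cdot 240 \cdot \frac{1}{57363} \left(-7572972\right) \left(- \frac{1}{74920}\right) = \left(- \frac{9179360}{19121}\right) \left(- \frac{1}{74920}\right) = \frac{229484}{35813633}$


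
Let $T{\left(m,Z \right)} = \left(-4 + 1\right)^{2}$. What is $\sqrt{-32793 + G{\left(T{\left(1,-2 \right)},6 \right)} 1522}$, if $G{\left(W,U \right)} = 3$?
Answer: $97 i \sqrt{3} \approx 168.01 i$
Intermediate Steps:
$T{\left(m,Z \right)} = 9$ ($T{\left(m,Z \right)} = \left(-3\right)^{2} = 9$)
$\sqrt{-32793 + G{\left(T{\left(1,-2 \right)},6 \right)} 1522} = \sqrt{-32793 + 3 \cdot 1522} = \sqrt{-32793 + 4566} = \sqrt{-28227} = 97 i \sqrt{3}$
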